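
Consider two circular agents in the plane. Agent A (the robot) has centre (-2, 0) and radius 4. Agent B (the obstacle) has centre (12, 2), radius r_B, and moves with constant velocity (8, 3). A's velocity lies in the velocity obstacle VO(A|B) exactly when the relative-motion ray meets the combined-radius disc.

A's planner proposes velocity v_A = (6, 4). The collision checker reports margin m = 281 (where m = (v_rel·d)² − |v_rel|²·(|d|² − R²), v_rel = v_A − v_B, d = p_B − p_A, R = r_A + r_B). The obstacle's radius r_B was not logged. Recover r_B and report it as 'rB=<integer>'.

m = 281
d = (14, 2);  v_rel = (-2, 1),  |v_rel|² = 5
v_rel×d = (-2)·(2) − (1)·(14) = -18
since m = R²·5 − (-18)²:  R² = (324 + 281) / 5 = 121
R = √121 = 11  ⇒  r_B = 11 − 4 = 7

rB=7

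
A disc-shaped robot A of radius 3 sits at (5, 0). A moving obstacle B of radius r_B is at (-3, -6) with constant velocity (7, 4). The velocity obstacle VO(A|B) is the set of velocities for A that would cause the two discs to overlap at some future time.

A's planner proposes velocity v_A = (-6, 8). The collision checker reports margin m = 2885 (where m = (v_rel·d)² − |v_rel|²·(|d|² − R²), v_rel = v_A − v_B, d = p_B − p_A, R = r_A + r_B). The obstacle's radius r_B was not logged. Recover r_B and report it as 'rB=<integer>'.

m = 2885
d = (-8, -6);  v_rel = (-13, 4),  |v_rel|² = 185
v_rel×d = (-13)·(-6) − (4)·(-8) = 110
since m = R²·185 − 110²:  R² = (12100 + 2885) / 185 = 81
R = √81 = 9  ⇒  r_B = 9 − 3 = 6

rB=6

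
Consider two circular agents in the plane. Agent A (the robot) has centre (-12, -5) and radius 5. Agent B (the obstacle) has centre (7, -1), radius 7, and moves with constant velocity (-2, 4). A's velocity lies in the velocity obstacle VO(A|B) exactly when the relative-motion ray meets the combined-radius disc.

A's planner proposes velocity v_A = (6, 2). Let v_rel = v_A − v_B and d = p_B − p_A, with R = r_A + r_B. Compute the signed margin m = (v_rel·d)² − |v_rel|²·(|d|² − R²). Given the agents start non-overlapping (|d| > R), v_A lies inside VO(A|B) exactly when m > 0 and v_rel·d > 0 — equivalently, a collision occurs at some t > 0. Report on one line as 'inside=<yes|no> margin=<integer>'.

d = (19, 4),  |d|² = 377;  R = 5+7 = 12,  c = 377−12² = 233
v_rel = (8, -2),  |v_rel|² = 68;  v_rel·d = (8)·(19) + (-2)·(4) = 144
68·t² − 288·t + 233 = 0  ⇒  m = 144² − 68·233 = 4892
m = 4892 > 0,  v_rel·d = 144 > 0  ⇒  inside

inside=yes margin=4892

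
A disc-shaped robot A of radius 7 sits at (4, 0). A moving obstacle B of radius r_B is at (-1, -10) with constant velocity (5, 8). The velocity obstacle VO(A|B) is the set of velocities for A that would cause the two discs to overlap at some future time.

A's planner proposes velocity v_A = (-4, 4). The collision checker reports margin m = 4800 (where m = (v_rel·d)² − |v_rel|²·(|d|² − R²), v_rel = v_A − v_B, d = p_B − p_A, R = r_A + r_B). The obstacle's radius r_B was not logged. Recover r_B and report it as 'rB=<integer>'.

m = 4800
d = (-5, -10);  v_rel = (-9, -4),  |v_rel|² = 97
v_rel×d = (-9)·(-10) − (-4)·(-5) = 70
since m = R²·97 − 70²:  R² = (4900 + 4800) / 97 = 100
R = √100 = 10  ⇒  r_B = 10 − 7 = 3

rB=3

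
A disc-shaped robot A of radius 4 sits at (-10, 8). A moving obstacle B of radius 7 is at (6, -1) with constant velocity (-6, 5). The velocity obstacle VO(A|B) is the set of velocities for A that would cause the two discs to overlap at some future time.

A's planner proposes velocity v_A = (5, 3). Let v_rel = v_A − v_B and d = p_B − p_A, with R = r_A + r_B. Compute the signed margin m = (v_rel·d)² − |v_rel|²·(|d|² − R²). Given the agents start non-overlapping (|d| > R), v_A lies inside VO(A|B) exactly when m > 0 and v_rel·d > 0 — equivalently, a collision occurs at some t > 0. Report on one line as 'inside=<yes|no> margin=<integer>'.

d = (16, -9),  |d|² = 337;  R = 4+7 = 11,  c = 337−11² = 216
v_rel = (11, -2),  |v_rel|² = 125;  v_rel·d = (11)·(16) + (-2)·(-9) = 194
125·t² − 388·t + 216 = 0  ⇒  m = 194² − 125·216 = 10636
m = 10636 > 0,  v_rel·d = 194 > 0  ⇒  inside

inside=yes margin=10636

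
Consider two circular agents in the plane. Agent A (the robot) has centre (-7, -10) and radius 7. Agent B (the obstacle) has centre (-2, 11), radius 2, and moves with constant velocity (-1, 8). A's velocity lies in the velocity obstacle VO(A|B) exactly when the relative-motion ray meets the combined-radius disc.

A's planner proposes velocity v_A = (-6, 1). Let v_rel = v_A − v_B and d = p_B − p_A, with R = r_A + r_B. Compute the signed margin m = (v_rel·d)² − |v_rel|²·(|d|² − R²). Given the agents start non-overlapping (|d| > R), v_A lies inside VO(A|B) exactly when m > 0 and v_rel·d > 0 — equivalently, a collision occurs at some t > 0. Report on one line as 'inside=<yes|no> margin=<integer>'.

d = (5, 21),  |d|² = 466;  R = 7+2 = 9,  c = 466−9² = 385
v_rel = (-5, -7),  |v_rel|² = 74;  v_rel·d = (-5)·(5) + (-7)·(21) = -172
74·t² + 344·t + 385 = 0  ⇒  m = (-172)² − 74·385 = 1094
m = 1094 > 0,  v_rel·d = -172 < 0  ⇒  outside

inside=no margin=1094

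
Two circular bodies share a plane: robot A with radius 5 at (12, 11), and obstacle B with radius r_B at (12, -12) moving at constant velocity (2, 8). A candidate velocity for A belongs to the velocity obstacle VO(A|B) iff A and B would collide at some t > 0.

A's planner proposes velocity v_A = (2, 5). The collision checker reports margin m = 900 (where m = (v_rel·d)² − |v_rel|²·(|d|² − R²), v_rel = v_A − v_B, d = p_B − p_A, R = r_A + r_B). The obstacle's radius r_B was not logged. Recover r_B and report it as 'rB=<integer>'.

m = 900
d = (0, -23);  v_rel = (0, -3),  |v_rel|² = 9
v_rel×d = (0)·(-23) − (-3)·(0) = 0
since m = R²·9 − 0²:  R² = (0 + 900) / 9 = 100
R = √100 = 10  ⇒  r_B = 10 − 5 = 5

rB=5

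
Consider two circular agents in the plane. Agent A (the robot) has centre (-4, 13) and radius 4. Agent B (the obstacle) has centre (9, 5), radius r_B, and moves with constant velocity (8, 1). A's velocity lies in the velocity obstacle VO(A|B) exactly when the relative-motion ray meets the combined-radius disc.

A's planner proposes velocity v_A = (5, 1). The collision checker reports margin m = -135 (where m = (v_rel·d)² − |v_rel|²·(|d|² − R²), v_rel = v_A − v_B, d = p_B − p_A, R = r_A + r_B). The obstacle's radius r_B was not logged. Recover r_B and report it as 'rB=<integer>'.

m = -135
d = (13, -8);  v_rel = (-3, 0),  |v_rel|² = 9
v_rel×d = (-3)·(-8) − (0)·(13) = 24
since m = R²·9 − 24²:  R² = (576 + -135) / 9 = 49
R = √49 = 7  ⇒  r_B = 7 − 4 = 3

rB=3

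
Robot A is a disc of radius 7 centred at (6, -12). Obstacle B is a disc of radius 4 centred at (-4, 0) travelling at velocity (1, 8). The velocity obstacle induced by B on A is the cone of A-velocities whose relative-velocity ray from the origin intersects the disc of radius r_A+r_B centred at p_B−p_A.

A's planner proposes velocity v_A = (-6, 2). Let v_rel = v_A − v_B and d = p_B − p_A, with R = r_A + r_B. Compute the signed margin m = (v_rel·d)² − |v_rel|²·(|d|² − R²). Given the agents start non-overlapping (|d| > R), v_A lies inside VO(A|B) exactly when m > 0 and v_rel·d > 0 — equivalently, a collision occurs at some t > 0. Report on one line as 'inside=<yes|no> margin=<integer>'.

d = (-10, 12),  |d|² = 244;  R = 7+4 = 11,  c = 244−11² = 123
v_rel = (-7, -6),  |v_rel|² = 85;  v_rel·d = (-7)·(-10) + (-6)·(12) = -2
85·t² + 4·t + 123 = 0  ⇒  m = (-2)² − 85·123 = -10451
m = -10451 < 0,  v_rel·d = -2 < 0  ⇒  outside

inside=no margin=-10451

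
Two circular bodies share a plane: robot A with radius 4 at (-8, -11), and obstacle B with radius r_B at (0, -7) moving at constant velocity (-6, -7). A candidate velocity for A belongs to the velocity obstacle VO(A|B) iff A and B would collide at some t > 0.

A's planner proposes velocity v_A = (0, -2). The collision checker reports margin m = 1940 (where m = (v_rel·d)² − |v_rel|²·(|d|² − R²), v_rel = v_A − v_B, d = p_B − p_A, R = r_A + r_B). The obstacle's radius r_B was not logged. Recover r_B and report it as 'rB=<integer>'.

m = 1940
d = (8, 4);  v_rel = (6, 5),  |v_rel|² = 61
v_rel×d = (6)·(4) − (5)·(8) = -16
since m = R²·61 − (-16)²:  R² = (256 + 1940) / 61 = 36
R = √36 = 6  ⇒  r_B = 6 − 4 = 2

rB=2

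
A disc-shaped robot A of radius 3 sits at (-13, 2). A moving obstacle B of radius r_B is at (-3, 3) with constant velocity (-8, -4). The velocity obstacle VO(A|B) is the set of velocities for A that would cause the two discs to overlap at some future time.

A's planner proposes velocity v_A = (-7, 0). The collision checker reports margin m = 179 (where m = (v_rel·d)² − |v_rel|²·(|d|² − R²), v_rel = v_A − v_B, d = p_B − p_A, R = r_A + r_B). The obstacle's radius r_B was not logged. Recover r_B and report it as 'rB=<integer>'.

m = 179
d = (10, 1);  v_rel = (1, 4),  |v_rel|² = 17
v_rel×d = (1)·(1) − (4)·(10) = -39
since m = R²·17 − (-39)²:  R² = (1521 + 179) / 17 = 100
R = √100 = 10  ⇒  r_B = 10 − 3 = 7

rB=7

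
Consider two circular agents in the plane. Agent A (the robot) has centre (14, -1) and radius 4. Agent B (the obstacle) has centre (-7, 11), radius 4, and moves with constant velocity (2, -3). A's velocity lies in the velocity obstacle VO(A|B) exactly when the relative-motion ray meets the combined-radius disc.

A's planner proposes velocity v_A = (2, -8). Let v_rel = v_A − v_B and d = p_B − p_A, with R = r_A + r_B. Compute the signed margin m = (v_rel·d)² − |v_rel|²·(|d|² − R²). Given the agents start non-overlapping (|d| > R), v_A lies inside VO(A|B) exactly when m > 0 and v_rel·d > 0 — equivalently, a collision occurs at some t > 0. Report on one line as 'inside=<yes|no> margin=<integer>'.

d = (-21, 12),  |d|² = 585;  R = 4+4 = 8,  c = 585−8² = 521
v_rel = (0, -5),  |v_rel|² = 25;  v_rel·d = (0)·(-21) + (-5)·(12) = -60
25·t² + 120·t + 521 = 0  ⇒  m = (-60)² − 25·521 = -9425
m = -9425 < 0,  v_rel·d = -60 < 0  ⇒  outside

inside=no margin=-9425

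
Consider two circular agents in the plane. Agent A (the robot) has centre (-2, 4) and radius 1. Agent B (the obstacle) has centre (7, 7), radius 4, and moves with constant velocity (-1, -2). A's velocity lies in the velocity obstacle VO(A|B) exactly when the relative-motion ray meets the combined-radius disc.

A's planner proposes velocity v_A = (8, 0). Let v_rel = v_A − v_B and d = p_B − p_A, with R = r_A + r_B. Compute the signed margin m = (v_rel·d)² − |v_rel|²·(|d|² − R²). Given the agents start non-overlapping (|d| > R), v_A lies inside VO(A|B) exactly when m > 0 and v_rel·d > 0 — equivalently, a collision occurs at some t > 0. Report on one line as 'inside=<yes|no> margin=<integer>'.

d = (9, 3),  |d|² = 90;  R = 1+4 = 5,  c = 90−5² = 65
v_rel = (9, 2),  |v_rel|² = 85;  v_rel·d = (9)·(9) + (2)·(3) = 87
85·t² − 174·t + 65 = 0  ⇒  m = 87² − 85·65 = 2044
m = 2044 > 0,  v_rel·d = 87 > 0  ⇒  inside

inside=yes margin=2044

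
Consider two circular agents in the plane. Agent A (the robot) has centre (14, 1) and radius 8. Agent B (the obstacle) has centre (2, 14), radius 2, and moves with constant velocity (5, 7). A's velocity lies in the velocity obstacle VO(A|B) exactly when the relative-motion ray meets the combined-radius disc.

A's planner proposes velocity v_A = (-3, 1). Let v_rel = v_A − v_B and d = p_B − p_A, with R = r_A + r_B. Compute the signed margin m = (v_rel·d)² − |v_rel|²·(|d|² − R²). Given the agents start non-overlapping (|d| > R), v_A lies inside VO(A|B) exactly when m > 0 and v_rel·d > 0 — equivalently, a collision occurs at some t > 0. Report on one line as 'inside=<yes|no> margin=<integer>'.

d = (-12, 13),  |d|² = 313;  R = 8+2 = 10,  c = 313−10² = 213
v_rel = (-8, -6),  |v_rel|² = 100;  v_rel·d = (-8)·(-12) + (-6)·(13) = 18
100·t² − 36·t + 213 = 0  ⇒  m = 18² − 100·213 = -20976
m = -20976 < 0,  v_rel·d = 18 > 0  ⇒  outside

inside=no margin=-20976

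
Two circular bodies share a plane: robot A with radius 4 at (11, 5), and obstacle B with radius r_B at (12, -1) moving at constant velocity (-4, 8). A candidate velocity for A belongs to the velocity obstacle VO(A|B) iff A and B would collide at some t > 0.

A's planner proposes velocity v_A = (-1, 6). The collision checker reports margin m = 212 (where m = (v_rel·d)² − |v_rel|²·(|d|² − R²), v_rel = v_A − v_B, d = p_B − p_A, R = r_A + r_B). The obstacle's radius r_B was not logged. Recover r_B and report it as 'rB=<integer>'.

m = 212
d = (1, -6);  v_rel = (3, -2),  |v_rel|² = 13
v_rel×d = (3)·(-6) − (-2)·(1) = -16
since m = R²·13 − (-16)²:  R² = (256 + 212) / 13 = 36
R = √36 = 6  ⇒  r_B = 6 − 4 = 2

rB=2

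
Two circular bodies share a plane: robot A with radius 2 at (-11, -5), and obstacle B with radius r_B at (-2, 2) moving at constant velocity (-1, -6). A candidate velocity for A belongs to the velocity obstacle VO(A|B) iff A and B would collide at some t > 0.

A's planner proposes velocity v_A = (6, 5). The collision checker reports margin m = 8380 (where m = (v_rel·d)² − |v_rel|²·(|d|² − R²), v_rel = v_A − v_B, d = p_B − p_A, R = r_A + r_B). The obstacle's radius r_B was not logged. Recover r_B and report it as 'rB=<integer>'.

m = 8380
d = (9, 7);  v_rel = (7, 11),  |v_rel|² = 170
v_rel×d = (7)·(7) − (11)·(9) = -50
since m = R²·170 − (-50)²:  R² = (2500 + 8380) / 170 = 64
R = √64 = 8  ⇒  r_B = 8 − 2 = 6

rB=6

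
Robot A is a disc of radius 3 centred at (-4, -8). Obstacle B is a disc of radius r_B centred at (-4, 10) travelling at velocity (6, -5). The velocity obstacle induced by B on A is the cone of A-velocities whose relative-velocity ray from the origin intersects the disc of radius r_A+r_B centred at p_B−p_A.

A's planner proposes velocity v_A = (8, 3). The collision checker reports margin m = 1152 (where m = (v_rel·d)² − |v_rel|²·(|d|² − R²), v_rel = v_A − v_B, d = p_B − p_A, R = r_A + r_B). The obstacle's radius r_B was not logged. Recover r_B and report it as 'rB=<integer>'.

m = 1152
d = (0, 18);  v_rel = (2, 8),  |v_rel|² = 68
v_rel×d = (2)·(18) − (8)·(0) = 36
since m = R²·68 − 36²:  R² = (1296 + 1152) / 68 = 36
R = √36 = 6  ⇒  r_B = 6 − 3 = 3

rB=3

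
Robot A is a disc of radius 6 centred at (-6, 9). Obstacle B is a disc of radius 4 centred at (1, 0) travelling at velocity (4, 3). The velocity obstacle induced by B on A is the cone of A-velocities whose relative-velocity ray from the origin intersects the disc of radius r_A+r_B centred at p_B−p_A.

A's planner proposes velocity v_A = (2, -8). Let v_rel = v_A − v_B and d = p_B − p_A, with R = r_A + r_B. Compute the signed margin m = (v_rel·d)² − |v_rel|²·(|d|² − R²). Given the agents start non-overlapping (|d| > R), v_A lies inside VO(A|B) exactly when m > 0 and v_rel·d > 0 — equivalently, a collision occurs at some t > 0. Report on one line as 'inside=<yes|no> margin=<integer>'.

d = (7, -9),  |d|² = 130;  R = 6+4 = 10,  c = 130−10² = 30
v_rel = (-2, -11),  |v_rel|² = 125;  v_rel·d = (-2)·(7) + (-11)·(-9) = 85
125·t² − 170·t + 30 = 0  ⇒  m = 85² − 125·30 = 3475
m = 3475 > 0,  v_rel·d = 85 > 0  ⇒  inside

inside=yes margin=3475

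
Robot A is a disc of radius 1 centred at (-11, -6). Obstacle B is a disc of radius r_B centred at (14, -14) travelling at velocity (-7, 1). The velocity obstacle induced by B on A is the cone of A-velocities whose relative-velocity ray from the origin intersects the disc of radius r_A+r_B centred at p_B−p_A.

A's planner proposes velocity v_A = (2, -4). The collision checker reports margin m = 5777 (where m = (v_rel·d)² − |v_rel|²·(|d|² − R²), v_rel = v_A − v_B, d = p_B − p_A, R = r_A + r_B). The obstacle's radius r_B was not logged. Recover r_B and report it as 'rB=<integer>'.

m = 5777
d = (25, -8);  v_rel = (9, -5),  |v_rel|² = 106
v_rel×d = (9)·(-8) − (-5)·(25) = 53
since m = R²·106 − 53²:  R² = (2809 + 5777) / 106 = 81
R = √81 = 9  ⇒  r_B = 9 − 1 = 8

rB=8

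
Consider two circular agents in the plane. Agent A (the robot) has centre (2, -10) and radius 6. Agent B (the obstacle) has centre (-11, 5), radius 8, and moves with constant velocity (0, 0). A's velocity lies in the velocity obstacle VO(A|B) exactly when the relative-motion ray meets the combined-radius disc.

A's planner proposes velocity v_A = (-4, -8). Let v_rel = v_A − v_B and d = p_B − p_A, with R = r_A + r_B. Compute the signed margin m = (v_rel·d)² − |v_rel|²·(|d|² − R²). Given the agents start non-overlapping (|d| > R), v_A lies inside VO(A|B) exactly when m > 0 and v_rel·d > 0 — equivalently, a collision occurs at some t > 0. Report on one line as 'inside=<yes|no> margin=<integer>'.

d = (-13, 15),  |d|² = 394;  R = 6+8 = 14,  c = 394−14² = 198
v_rel = (-4, -8),  |v_rel|² = 80;  v_rel·d = (-4)·(-13) + (-8)·(15) = -68
80·t² + 136·t + 198 = 0  ⇒  m = (-68)² − 80·198 = -11216
m = -11216 < 0,  v_rel·d = -68 < 0  ⇒  outside

inside=no margin=-11216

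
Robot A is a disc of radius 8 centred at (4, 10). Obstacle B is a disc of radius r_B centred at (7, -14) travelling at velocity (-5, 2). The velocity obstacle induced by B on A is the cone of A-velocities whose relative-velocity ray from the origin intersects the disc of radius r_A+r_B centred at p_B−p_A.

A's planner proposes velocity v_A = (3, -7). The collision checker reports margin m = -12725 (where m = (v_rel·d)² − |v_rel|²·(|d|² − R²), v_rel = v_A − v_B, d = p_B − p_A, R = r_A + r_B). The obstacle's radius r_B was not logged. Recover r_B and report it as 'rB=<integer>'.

m = -12725
d = (3, -24);  v_rel = (8, -9),  |v_rel|² = 145
v_rel×d = (8)·(-24) − (-9)·(3) = -165
since m = R²·145 − (-165)²:  R² = (27225 + -12725) / 145 = 100
R = √100 = 10  ⇒  r_B = 10 − 8 = 2

rB=2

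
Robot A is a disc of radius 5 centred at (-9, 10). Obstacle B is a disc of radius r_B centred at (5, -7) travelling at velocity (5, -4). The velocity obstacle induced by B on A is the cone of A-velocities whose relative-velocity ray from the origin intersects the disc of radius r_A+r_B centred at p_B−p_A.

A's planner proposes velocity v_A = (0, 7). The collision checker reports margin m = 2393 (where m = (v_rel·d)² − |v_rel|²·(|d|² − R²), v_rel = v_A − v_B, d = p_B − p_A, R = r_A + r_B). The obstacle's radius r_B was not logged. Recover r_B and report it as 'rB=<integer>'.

m = 2393
d = (14, -17);  v_rel = (-5, 11),  |v_rel|² = 146
v_rel×d = (-5)·(-17) − (11)·(14) = -69
since m = R²·146 − (-69)²:  R² = (4761 + 2393) / 146 = 49
R = √49 = 7  ⇒  r_B = 7 − 5 = 2

rB=2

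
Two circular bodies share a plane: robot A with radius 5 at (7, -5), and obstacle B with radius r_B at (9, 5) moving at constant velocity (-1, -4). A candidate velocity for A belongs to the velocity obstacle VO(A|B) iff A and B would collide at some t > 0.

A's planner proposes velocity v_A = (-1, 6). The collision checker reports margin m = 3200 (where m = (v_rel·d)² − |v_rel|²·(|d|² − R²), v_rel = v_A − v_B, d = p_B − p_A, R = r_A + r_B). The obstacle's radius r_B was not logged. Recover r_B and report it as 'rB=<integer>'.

m = 3200
d = (2, 10);  v_rel = (0, 10),  |v_rel|² = 100
v_rel×d = (0)·(10) − (10)·(2) = -20
since m = R²·100 − (-20)²:  R² = (400 + 3200) / 100 = 36
R = √36 = 6  ⇒  r_B = 6 − 5 = 1

rB=1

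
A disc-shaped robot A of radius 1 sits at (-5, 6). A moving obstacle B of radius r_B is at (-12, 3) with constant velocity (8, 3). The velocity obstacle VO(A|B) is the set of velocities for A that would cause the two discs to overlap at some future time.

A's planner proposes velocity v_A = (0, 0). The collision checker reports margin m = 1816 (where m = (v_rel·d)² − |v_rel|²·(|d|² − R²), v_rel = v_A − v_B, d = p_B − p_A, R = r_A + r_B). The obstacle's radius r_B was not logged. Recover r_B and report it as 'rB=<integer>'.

m = 1816
d = (-7, -3);  v_rel = (-8, -3),  |v_rel|² = 73
v_rel×d = (-8)·(-3) − (-3)·(-7) = 3
since m = R²·73 − 3²:  R² = (9 + 1816) / 73 = 25
R = √25 = 5  ⇒  r_B = 5 − 1 = 4

rB=4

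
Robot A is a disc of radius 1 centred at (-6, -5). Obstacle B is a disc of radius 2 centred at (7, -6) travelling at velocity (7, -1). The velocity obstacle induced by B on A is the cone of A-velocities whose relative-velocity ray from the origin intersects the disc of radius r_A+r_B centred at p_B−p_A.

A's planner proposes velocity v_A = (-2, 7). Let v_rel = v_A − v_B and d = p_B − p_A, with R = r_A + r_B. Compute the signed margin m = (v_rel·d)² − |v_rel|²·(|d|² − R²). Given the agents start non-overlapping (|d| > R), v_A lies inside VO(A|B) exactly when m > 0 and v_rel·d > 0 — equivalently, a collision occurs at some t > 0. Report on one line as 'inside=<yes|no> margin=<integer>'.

d = (13, -1),  |d|² = 170;  R = 1+2 = 3,  c = 170−3² = 161
v_rel = (-9, 8),  |v_rel|² = 145;  v_rel·d = (-9)·(13) + (8)·(-1) = -125
145·t² + 250·t + 161 = 0  ⇒  m = (-125)² − 145·161 = -7720
m = -7720 < 0,  v_rel·d = -125 < 0  ⇒  outside

inside=no margin=-7720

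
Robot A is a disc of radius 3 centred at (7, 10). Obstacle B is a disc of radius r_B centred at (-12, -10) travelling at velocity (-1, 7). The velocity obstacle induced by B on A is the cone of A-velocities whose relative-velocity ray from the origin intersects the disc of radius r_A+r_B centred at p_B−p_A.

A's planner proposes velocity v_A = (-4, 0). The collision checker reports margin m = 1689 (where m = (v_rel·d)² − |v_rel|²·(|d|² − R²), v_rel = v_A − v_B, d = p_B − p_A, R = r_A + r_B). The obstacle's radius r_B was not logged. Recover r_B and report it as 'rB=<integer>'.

m = 1689
d = (-19, -20);  v_rel = (-3, -7),  |v_rel|² = 58
v_rel×d = (-3)·(-20) − (-7)·(-19) = -73
since m = R²·58 − (-73)²:  R² = (5329 + 1689) / 58 = 121
R = √121 = 11  ⇒  r_B = 11 − 3 = 8

rB=8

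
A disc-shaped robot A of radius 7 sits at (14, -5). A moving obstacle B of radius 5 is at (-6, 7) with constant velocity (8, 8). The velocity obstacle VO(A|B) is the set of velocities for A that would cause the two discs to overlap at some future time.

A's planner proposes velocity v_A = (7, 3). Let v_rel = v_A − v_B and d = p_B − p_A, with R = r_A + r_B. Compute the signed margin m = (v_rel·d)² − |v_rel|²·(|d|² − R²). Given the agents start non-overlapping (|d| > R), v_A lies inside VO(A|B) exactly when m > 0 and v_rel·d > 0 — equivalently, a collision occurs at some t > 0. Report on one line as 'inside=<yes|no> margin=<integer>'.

d = (-20, 12),  |d|² = 544;  R = 7+5 = 12,  c = 544−12² = 400
v_rel = (-1, -5),  |v_rel|² = 26;  v_rel·d = (-1)·(-20) + (-5)·(12) = -40
26·t² + 80·t + 400 = 0  ⇒  m = (-40)² − 26·400 = -8800
m = -8800 < 0,  v_rel·d = -40 < 0  ⇒  outside

inside=no margin=-8800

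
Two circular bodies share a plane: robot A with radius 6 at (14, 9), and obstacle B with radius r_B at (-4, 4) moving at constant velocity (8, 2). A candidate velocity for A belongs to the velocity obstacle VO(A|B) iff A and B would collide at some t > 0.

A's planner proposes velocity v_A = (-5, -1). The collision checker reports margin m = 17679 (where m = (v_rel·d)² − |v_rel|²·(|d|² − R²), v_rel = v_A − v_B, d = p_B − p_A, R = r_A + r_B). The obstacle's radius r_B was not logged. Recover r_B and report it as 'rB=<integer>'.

m = 17679
d = (-18, -5);  v_rel = (-13, -3),  |v_rel|² = 178
v_rel×d = (-13)·(-5) − (-3)·(-18) = 11
since m = R²·178 − 11²:  R² = (121 + 17679) / 178 = 100
R = √100 = 10  ⇒  r_B = 10 − 6 = 4

rB=4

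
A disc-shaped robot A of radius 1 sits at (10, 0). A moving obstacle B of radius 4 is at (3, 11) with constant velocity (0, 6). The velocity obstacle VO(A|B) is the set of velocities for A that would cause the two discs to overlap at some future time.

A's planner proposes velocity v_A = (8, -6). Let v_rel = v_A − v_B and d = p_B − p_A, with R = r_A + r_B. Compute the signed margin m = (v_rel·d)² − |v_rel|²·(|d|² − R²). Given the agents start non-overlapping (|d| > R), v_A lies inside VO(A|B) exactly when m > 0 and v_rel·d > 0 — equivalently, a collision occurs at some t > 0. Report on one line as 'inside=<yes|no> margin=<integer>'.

d = (-7, 11),  |d|² = 170;  R = 1+4 = 5,  c = 170−5² = 145
v_rel = (8, -12),  |v_rel|² = 208;  v_rel·d = (8)·(-7) + (-12)·(11) = -188
208·t² + 376·t + 145 = 0  ⇒  m = (-188)² − 208·145 = 5184
m = 5184 > 0,  v_rel·d = -188 < 0  ⇒  outside

inside=no margin=5184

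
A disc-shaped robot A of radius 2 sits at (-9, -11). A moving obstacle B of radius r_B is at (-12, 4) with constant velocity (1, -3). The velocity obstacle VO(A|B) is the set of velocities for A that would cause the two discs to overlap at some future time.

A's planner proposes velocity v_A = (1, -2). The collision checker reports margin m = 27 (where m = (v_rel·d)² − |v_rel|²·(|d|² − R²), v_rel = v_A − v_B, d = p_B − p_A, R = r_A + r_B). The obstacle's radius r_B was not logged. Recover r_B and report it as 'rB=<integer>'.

m = 27
d = (-3, 15);  v_rel = (0, 1),  |v_rel|² = 1
v_rel×d = (0)·(15) − (1)·(-3) = 3
since m = R²·1 − 3²:  R² = (9 + 27) / 1 = 36
R = √36 = 6  ⇒  r_B = 6 − 2 = 4

rB=4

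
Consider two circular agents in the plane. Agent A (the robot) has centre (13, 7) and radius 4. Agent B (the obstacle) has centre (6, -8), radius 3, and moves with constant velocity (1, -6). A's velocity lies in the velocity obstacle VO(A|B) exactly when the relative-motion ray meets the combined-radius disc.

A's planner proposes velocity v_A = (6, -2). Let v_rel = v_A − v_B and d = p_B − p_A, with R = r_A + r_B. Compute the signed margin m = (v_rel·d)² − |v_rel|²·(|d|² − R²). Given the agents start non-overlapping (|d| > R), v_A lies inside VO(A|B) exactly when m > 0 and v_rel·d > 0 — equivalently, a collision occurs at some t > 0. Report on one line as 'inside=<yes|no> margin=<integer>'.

d = (-7, -15),  |d|² = 274;  R = 4+3 = 7,  c = 274−7² = 225
v_rel = (5, 4),  |v_rel|² = 41;  v_rel·d = (5)·(-7) + (4)·(-15) = -95
41·t² + 190·t + 225 = 0  ⇒  m = (-95)² − 41·225 = -200
m = -200 < 0,  v_rel·d = -95 < 0  ⇒  outside

inside=no margin=-200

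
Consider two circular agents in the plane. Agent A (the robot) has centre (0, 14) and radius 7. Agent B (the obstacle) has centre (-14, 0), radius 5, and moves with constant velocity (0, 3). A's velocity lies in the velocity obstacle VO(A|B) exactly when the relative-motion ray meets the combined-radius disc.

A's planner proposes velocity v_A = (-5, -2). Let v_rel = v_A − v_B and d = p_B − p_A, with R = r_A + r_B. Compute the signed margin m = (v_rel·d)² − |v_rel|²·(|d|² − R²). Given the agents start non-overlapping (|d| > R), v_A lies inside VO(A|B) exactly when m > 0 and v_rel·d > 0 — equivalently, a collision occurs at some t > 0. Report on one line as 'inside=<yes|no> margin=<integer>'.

d = (-14, -14),  |d|² = 392;  R = 7+5 = 12,  c = 392−12² = 248
v_rel = (-5, -5),  |v_rel|² = 50;  v_rel·d = (-5)·(-14) + (-5)·(-14) = 140
50·t² − 280·t + 248 = 0  ⇒  m = 140² − 50·248 = 7200
m = 7200 > 0,  v_rel·d = 140 > 0  ⇒  inside

inside=yes margin=7200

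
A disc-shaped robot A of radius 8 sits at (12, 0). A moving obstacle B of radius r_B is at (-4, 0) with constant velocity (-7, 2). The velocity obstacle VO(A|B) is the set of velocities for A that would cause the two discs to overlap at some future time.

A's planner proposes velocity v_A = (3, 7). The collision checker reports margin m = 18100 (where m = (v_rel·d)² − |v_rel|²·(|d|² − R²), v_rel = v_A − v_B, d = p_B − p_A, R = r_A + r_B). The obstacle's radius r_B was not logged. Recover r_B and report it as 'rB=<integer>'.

m = 18100
d = (-16, 0);  v_rel = (10, 5),  |v_rel|² = 125
v_rel×d = (10)·(0) − (5)·(-16) = 80
since m = R²·125 − 80²:  R² = (6400 + 18100) / 125 = 196
R = √196 = 14  ⇒  r_B = 14 − 8 = 6

rB=6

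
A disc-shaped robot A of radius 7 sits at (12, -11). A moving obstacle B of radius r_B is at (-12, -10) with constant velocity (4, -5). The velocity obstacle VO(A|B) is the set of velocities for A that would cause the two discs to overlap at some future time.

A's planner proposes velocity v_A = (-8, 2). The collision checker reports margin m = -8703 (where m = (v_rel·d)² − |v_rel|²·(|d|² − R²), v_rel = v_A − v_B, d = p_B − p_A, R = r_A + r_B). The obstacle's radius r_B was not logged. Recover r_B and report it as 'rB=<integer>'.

m = -8703
d = (-24, 1);  v_rel = (-12, 7),  |v_rel|² = 193
v_rel×d = (-12)·(1) − (7)·(-24) = 156
since m = R²·193 − 156²:  R² = (24336 + -8703) / 193 = 81
R = √81 = 9  ⇒  r_B = 9 − 7 = 2

rB=2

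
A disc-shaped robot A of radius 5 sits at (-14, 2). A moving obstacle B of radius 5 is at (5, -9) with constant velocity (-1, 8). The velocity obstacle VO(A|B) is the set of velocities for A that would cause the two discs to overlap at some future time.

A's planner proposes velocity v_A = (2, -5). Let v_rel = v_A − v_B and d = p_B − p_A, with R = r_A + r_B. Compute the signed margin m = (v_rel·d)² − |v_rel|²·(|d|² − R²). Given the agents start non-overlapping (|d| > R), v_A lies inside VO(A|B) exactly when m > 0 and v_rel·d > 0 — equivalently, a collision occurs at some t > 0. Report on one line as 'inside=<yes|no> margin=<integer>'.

d = (19, -11),  |d|² = 482;  R = 5+5 = 10,  c = 482−10² = 382
v_rel = (3, -13),  |v_rel|² = 178;  v_rel·d = (3)·(19) + (-13)·(-11) = 200
178·t² − 400·t + 382 = 0  ⇒  m = 200² − 178·382 = -27996
m = -27996 < 0,  v_rel·d = 200 > 0  ⇒  outside

inside=no margin=-27996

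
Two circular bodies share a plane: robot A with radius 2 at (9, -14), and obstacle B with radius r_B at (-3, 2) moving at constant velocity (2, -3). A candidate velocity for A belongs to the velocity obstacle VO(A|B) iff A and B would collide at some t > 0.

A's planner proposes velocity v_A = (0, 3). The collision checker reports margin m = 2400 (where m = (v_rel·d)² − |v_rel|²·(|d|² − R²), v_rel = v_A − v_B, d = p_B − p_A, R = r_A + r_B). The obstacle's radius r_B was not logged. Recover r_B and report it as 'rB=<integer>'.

m = 2400
d = (-12, 16);  v_rel = (-2, 6),  |v_rel|² = 40
v_rel×d = (-2)·(16) − (6)·(-12) = 40
since m = R²·40 − 40²:  R² = (1600 + 2400) / 40 = 100
R = √100 = 10  ⇒  r_B = 10 − 2 = 8

rB=8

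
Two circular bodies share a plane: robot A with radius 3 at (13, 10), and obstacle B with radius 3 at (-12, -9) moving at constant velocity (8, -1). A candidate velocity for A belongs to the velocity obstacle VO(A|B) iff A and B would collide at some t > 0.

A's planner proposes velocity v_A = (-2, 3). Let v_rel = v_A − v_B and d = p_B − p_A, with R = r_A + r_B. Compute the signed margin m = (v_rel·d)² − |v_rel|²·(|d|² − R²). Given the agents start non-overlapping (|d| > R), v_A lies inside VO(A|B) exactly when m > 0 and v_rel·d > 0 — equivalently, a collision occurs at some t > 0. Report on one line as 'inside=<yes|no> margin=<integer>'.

d = (-25, -19),  |d|² = 986;  R = 3+3 = 6,  c = 986−6² = 950
v_rel = (-10, 4),  |v_rel|² = 116;  v_rel·d = (-10)·(-25) + (4)·(-19) = 174
116·t² − 348·t + 950 = 0  ⇒  m = 174² − 116·950 = -79924
m = -79924 < 0,  v_rel·d = 174 > 0  ⇒  outside

inside=no margin=-79924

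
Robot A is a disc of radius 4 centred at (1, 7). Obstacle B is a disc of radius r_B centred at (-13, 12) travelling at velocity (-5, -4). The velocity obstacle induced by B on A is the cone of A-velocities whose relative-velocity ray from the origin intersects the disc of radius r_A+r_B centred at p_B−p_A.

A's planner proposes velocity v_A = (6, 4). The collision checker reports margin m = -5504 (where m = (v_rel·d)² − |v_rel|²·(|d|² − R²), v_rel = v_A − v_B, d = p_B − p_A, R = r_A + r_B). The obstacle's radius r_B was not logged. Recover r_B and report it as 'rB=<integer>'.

m = -5504
d = (-14, 5);  v_rel = (11, 8),  |v_rel|² = 185
v_rel×d = (11)·(5) − (8)·(-14) = 167
since m = R²·185 − 167²:  R² = (27889 + -5504) / 185 = 121
R = √121 = 11  ⇒  r_B = 11 − 4 = 7

rB=7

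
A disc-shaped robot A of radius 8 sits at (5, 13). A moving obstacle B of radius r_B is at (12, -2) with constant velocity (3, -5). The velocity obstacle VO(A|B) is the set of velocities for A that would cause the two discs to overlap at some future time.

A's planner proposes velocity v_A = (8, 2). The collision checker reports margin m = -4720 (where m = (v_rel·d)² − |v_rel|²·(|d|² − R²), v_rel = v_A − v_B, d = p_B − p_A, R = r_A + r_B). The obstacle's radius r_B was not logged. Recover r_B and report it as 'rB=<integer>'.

m = -4720
d = (7, -15);  v_rel = (5, 7),  |v_rel|² = 74
v_rel×d = (5)·(-15) − (7)·(7) = -124
since m = R²·74 − (-124)²:  R² = (15376 + -4720) / 74 = 144
R = √144 = 12  ⇒  r_B = 12 − 8 = 4

rB=4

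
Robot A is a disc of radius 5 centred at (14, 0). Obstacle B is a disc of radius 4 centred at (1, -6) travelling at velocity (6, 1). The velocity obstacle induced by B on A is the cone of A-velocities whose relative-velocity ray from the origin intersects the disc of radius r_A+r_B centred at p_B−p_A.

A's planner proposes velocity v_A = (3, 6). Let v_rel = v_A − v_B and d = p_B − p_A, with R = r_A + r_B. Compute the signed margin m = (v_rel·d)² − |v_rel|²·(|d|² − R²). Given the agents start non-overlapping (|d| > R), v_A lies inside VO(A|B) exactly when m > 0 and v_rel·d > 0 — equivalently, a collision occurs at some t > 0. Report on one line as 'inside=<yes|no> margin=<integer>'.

d = (-13, -6),  |d|² = 205;  R = 5+4 = 9,  c = 205−9² = 124
v_rel = (-3, 5),  |v_rel|² = 34;  v_rel·d = (-3)·(-13) + (5)·(-6) = 9
34·t² − 18·t + 124 = 0  ⇒  m = 9² − 34·124 = -4135
m = -4135 < 0,  v_rel·d = 9 > 0  ⇒  outside

inside=no margin=-4135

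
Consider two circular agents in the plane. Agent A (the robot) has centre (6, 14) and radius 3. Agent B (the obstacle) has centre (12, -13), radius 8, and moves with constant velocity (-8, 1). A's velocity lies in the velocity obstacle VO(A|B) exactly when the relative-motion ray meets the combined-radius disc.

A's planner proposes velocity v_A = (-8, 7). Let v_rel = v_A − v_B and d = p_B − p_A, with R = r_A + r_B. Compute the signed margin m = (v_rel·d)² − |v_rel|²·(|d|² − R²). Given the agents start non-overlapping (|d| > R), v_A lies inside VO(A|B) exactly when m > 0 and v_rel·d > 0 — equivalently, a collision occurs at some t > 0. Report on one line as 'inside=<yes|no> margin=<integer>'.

d = (6, -27),  |d|² = 765;  R = 3+8 = 11,  c = 765−11² = 644
v_rel = (0, 6),  |v_rel|² = 36;  v_rel·d = (0)·(6) + (6)·(-27) = -162
36·t² + 324·t + 644 = 0  ⇒  m = (-162)² − 36·644 = 3060
m = 3060 > 0,  v_rel·d = -162 < 0  ⇒  outside

inside=no margin=3060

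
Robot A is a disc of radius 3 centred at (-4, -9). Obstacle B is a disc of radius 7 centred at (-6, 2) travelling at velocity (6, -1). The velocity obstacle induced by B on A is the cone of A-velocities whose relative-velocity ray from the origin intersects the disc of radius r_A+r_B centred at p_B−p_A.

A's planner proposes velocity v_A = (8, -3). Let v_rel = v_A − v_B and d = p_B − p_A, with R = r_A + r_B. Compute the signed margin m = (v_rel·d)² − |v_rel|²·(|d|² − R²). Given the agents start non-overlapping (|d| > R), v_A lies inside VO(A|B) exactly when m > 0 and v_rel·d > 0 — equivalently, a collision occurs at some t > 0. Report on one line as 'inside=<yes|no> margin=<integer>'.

d = (-2, 11),  |d|² = 125;  R = 3+7 = 10,  c = 125−10² = 25
v_rel = (2, -2),  |v_rel|² = 8;  v_rel·d = (2)·(-2) + (-2)·(11) = -26
8·t² + 52·t + 25 = 0  ⇒  m = (-26)² − 8·25 = 476
m = 476 > 0,  v_rel·d = -26 < 0  ⇒  outside

inside=no margin=476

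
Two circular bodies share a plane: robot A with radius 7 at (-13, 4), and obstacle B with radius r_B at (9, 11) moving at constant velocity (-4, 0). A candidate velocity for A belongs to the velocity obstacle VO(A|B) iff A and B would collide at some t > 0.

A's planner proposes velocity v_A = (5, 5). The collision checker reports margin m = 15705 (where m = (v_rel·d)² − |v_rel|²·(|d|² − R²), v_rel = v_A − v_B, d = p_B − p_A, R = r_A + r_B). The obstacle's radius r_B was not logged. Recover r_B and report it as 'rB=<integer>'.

m = 15705
d = (22, 7);  v_rel = (9, 5),  |v_rel|² = 106
v_rel×d = (9)·(7) − (5)·(22) = -47
since m = R²·106 − (-47)²:  R² = (2209 + 15705) / 106 = 169
R = √169 = 13  ⇒  r_B = 13 − 7 = 6

rB=6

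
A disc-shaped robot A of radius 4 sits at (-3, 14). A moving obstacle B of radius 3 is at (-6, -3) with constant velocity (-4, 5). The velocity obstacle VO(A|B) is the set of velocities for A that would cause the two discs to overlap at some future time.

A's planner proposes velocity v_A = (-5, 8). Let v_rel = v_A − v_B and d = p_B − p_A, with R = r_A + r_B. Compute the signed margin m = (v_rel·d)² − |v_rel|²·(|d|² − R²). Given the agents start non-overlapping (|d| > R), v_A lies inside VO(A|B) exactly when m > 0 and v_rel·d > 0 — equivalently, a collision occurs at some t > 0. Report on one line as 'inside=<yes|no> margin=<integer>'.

d = (-3, -17),  |d|² = 298;  R = 4+3 = 7,  c = 298−7² = 249
v_rel = (-1, 3),  |v_rel|² = 10;  v_rel·d = (-1)·(-3) + (3)·(-17) = -48
10·t² + 96·t + 249 = 0  ⇒  m = (-48)² − 10·249 = -186
m = -186 < 0,  v_rel·d = -48 < 0  ⇒  outside

inside=no margin=-186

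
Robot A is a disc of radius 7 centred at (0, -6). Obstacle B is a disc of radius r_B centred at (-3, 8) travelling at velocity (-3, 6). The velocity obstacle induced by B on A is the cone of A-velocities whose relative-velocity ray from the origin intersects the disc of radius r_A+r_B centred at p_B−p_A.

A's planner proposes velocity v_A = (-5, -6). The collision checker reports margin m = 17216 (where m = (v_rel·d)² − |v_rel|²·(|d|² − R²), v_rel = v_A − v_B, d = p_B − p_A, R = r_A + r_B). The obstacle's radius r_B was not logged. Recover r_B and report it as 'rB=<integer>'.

m = 17216
d = (-3, 14);  v_rel = (-2, -12),  |v_rel|² = 148
v_rel×d = (-2)·(14) − (-12)·(-3) = -64
since m = R²·148 − (-64)²:  R² = (4096 + 17216) / 148 = 144
R = √144 = 12  ⇒  r_B = 12 − 7 = 5

rB=5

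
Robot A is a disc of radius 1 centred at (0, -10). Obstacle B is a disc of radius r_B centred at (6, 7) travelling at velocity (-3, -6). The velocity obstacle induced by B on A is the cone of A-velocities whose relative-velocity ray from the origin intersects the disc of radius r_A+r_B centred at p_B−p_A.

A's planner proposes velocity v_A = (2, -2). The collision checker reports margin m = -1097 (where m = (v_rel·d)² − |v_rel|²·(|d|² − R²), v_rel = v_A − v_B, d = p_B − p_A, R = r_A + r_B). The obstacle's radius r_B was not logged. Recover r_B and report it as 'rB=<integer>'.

m = -1097
d = (6, 17);  v_rel = (5, 4),  |v_rel|² = 41
v_rel×d = (5)·(17) − (4)·(6) = 61
since m = R²·41 − 61²:  R² = (3721 + -1097) / 41 = 64
R = √64 = 8  ⇒  r_B = 8 − 1 = 7

rB=7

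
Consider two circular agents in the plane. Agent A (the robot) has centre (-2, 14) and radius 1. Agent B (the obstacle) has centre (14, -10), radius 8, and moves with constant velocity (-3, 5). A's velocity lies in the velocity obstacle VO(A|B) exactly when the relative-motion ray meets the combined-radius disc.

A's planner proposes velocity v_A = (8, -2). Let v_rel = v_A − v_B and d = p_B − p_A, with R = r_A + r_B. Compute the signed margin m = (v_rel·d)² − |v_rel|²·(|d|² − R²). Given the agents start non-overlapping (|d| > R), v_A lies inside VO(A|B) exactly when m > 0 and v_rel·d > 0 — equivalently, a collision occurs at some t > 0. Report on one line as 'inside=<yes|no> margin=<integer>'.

d = (16, -24),  |d|² = 832;  R = 1+8 = 9,  c = 832−9² = 751
v_rel = (11, -7),  |v_rel|² = 170;  v_rel·d = (11)·(16) + (-7)·(-24) = 344
170·t² − 688·t + 751 = 0  ⇒  m = 344² − 170·751 = -9334
m = -9334 < 0,  v_rel·d = 344 > 0  ⇒  outside

inside=no margin=-9334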